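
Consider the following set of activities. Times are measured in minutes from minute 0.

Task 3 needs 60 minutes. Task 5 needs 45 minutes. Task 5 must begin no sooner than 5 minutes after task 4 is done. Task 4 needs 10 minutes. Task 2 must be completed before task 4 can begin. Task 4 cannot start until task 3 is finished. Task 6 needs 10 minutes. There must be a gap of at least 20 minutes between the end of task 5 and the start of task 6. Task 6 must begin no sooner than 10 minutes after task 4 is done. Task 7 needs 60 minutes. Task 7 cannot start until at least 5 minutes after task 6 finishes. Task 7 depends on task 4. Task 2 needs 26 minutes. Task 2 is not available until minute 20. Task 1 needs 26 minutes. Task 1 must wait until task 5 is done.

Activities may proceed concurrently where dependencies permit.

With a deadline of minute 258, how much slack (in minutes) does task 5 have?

Task 3 can start immediately at minute 0; it finishes at minute 60.
After its own release at minute 20, task 2 can start at minute 20 and finishes at minute 46.
Task 4 needs all of task 2 (finishes minute 46); task 3 (finishes minute 60). That puts its earliest start at minute 60; it finishes at 60 + 10 = minute 70.
Task 5 waits on task 4 (finishes minute 70, plus 5-minute gap → minute 75), so it starts at minute 75 and finishes at 75 + 45 = minute 120.

Working backward from the deadline:
Nothing follows task 1; the deadline of minute 258 is its only limit. It must start by 258 − 26 = minute 232.
Task 7 must finish by minute 258; it takes 60 minutes, so it must start by 258 − 60 = minute 198.
Since task 7 (must start by minute 198, minus 5-minute gap → minute 193) depends on it, task 6 must finish by minute 193. Backing off its 10-minute duration gives a latest start of minute 183.
Task 5 must finish in time for task 1 (must start by minute 232); task 6 (must start by minute 183, minus 20-minute gap → minute 163). The tightest is minute 163, so task 5 must start by 163 − 45 = minute 118.
So task 5 can start as early as minute 75 and as late as minute 118, giving 118 − 75 = 43 minutes of slack.

43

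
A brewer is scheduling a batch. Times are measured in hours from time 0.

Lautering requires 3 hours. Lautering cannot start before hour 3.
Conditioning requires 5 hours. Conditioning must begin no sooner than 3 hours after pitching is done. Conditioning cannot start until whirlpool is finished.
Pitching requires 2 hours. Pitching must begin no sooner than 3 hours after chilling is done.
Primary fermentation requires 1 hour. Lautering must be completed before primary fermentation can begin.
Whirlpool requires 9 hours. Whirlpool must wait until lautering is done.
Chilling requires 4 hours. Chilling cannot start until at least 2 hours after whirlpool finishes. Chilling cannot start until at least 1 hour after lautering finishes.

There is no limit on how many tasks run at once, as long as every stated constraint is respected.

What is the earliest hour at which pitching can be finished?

Lautering waits on its own release at hour 3, so it starts at hour 3 and finishes at 3 + 3 = hour 6.
Whirlpool cannot begin until lautering (finishes hour 6). It runs from hour 6 to 6 + 9 = hour 15.
Chilling has to wait for whirlpool (finishes hour 15, plus 2-hour gap → hour 17); lautering (finishes hour 6, plus 1-hour gap → hour 7). The latest of these is hour 17, so chilling runs hour 17 to 17 + 4 = hour 21.
Pitching waits on chilling (finishes hour 21, plus 3-hour gap → hour 24), so it starts at hour 24 and finishes at 24 + 2 = hour 26.

26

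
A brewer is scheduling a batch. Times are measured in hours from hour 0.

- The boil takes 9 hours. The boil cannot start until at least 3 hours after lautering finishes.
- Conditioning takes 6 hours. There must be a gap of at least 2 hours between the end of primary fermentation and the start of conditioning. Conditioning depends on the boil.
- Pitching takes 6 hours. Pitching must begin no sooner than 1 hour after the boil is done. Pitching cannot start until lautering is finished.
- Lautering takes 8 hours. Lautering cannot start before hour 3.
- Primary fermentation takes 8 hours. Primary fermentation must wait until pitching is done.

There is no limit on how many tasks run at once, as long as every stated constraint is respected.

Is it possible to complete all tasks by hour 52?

Lautering waits on its own release at hour 3, so it starts at hour 3 and finishes at 3 + 8 = hour 11.
After lautering (finishes hour 11, plus 3-hour gap → hour 14), the boil can start at hour 14 and finishes at hour 23.
Pitching cannot start until the boil (finishes hour 23, plus 1-hour gap → hour 24); lautering (finishes hour 11). The controlling bound is hour 24, so pitching finishes at 24 + 6 = hour 30.
Primary fermentation waits on pitching (finishes hour 30), so it starts at hour 30 and finishes at 30 + 8 = hour 38.
Conditioning has to wait for primary fermentation (finishes hour 38, plus 2-hour gap → hour 40); the boil (finishes hour 23). The latest of these is hour 40, so conditioning runs hour 40 to 40 + 6 = hour 46.
Every task is finished by hour 46, which is no later than the deadline of 52, so the schedule is feasible.

Yes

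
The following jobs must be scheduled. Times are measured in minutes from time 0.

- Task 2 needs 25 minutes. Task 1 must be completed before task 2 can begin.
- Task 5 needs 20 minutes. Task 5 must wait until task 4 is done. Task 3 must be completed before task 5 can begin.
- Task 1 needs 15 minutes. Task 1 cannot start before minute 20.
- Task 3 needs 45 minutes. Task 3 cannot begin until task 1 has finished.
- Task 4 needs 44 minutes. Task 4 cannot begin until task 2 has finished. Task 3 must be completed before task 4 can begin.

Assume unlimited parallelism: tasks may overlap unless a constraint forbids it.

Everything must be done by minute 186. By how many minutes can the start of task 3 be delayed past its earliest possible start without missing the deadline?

Task 1 cannot begin until its own release at minute 20. It runs from minute 20 to 20 + 15 = minute 35.
Task 3 waits on task 1 (finishes minute 35), so it starts at minute 35 and finishes at 35 + 45 = minute 80.

Working backward from the deadline:
To finish by minute 186, task 5 (duration 20) must start no later than minute 166.
Task 4 has to be done before task 5 (must start by minute 166). That means finishing by minute 166, i.e. starting by 166 − 44 = minute 122.
Task 3 must finish in time for task 4 (must start by minute 122); task 5 (must start by minute 166). The tightest is minute 122, so task 3 must start by 122 − 45 = minute 77.
So task 3 can start as early as minute 35 and as late as minute 77, giving 77 − 35 = 42 minutes of slack.

42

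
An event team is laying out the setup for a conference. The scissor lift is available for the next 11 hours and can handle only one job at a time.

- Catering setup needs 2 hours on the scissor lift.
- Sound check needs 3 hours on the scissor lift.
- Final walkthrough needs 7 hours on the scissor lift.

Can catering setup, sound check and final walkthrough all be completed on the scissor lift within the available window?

Running back to back, the jobs need 2 + 3 + 7 = 12 hours on the scissor lift.
Since 12 > 11, they cannot all fit.

No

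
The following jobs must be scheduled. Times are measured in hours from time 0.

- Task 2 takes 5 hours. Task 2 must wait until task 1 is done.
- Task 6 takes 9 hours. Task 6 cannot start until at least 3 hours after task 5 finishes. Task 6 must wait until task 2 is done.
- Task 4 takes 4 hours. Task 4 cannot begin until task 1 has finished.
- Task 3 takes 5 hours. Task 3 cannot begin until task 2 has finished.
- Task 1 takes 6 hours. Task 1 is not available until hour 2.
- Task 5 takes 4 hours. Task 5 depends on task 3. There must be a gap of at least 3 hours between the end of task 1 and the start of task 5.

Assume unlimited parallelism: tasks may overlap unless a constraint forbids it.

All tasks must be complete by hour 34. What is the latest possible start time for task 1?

2

To finish by hour 34, task 6 (duration 9) must start no later than hour 25.
Task 5 must finish before task 6 (must start by hour 25, minus 3-hour gap → hour 22). With a 4-hour duration, task 5 must start by 22 − 4 = hour 18.
Task 3 has to be done before task 5 (must start by hour 18). That means finishing by hour 18, i.e. starting by 18 − 5 = hour 13.
Task 2 has several dependents: task 3 (must start by hour 13); task 6 (must start by hour 25). The earliest of those limits is hour 13, so task 2 must start by 13 − 5 = hour 8.
To finish by hour 34, task 4 (duration 4) must start no later than hour 30.
Task 1 feeds task 2 (must start by hour 8); task 4 (must start by hour 30); task 5 (must start by hour 18, minus 3-hour gap → hour 15). Taking the minimum, task 1 must finish by hour 8 and start by 8 − 6 = hour 2.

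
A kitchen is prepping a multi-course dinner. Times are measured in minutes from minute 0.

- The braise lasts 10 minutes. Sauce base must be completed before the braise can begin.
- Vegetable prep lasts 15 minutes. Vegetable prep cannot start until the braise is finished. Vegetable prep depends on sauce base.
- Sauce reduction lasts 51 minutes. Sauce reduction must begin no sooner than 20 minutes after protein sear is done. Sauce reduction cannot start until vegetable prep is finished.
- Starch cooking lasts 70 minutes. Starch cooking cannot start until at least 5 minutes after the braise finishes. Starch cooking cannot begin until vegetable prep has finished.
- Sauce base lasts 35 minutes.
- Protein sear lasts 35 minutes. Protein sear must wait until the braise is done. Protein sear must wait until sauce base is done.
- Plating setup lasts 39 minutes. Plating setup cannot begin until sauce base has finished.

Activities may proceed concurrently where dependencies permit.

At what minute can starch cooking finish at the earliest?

130

Sauce base can start immediately at minute 0; it finishes at minute 35.
The braise cannot begin until sauce base (finishes minute 35). It runs from minute 35 to 35 + 10 = minute 45.
Vegetable prep has to wait for the braise (finishes minute 45); sauce base (finishes minute 35). The latest of these is minute 45, so vegetable prep runs minute 45 to 45 + 15 = minute 60.
Starch cooking needs all of the braise (finishes minute 45, plus 5-minute gap → minute 50); vegetable prep (finishes minute 60). That puts its earliest start at minute 60; it finishes at 60 + 70 = minute 130.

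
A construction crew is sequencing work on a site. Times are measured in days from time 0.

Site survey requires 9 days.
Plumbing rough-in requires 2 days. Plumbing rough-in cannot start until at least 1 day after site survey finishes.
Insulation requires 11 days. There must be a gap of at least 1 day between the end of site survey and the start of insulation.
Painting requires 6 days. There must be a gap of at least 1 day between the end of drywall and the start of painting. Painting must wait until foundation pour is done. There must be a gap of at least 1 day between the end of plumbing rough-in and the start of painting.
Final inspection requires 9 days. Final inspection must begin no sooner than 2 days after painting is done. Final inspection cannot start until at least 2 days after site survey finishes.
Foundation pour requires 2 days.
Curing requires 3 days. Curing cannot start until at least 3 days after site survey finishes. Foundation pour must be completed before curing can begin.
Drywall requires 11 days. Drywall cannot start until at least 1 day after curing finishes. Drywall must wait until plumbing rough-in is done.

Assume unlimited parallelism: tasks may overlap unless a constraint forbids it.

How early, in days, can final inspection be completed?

Foundation pour can start immediately at day 0; it finishes at day 2.
Site survey can start immediately at day 0; it finishes at day 9.
After site survey (finishes day 9, plus 1-day gap → day 10), plumbing rough-in can start at day 10 and finishes at day 12.
Curing has to wait for site survey (finishes day 9, plus 3-day gap → day 12); foundation pour (finishes day 2). The latest of these is day 12, so curing runs day 12 to 12 + 3 = day 15.
Drywall cannot start until curing (finishes day 15, plus 1-day gap → day 16); plumbing rough-in (finishes day 12). The controlling bound is day 16, so drywall finishes at 16 + 11 = day 27.
Painting needs all of drywall (finishes day 27, plus 1-day gap → day 28); foundation pour (finishes day 2); plumbing rough-in (finishes day 12, plus 1-day gap → day 13). That puts its earliest start at day 28; it finishes at 28 + 6 = day 34.
For final inspection: painting (finishes day 34, plus 2-day gap → day 36); site survey (finishes day 9, plus 2-day gap → day 11). Taking the maximum gives a start of day 36, and it finishes at 36 + 9 = day 45.

45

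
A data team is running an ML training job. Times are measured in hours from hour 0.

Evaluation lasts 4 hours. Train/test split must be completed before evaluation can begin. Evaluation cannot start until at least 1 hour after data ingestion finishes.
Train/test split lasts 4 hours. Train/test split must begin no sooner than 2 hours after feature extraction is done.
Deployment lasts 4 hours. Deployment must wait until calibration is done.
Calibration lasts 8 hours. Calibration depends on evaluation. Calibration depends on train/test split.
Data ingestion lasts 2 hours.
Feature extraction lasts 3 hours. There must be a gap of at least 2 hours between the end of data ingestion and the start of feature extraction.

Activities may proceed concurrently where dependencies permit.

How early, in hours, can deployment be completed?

Nothing blocks data ingestion, so it runs from hour 0 to hour 2.
After data ingestion (finishes hour 2, plus 2-hour gap → hour 4), feature extraction can start at hour 4 and finishes at hour 7.
Train/test split waits on feature extraction (finishes hour 7, plus 2-hour gap → hour 9), so it starts at hour 9 and finishes at 9 + 4 = hour 13.
Evaluation needs all of train/test split (finishes hour 13); data ingestion (finishes hour 2, plus 1-hour gap → hour 3). That puts its earliest start at hour 13; it finishes at 13 + 4 = hour 17.
For calibration: evaluation (finishes hour 17); train/test split (finishes hour 13). Taking the maximum gives a start of hour 17, and it finishes at 17 + 8 = hour 25.
After calibration (finishes hour 25), deployment can start at hour 25 and finishes at hour 29.

29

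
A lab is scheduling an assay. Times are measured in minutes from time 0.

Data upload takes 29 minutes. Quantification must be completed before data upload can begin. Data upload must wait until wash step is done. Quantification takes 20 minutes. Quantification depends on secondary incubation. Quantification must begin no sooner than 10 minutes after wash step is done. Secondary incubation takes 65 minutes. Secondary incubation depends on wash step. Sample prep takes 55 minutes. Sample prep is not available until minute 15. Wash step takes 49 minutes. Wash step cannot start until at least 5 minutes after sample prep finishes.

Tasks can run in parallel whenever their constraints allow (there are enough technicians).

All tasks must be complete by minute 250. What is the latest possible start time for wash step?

Data upload must finish by minute 250; it takes 29 minutes, so it must start by 250 − 29 = minute 221.
Quantification feeds into data upload (must start by minute 221); so quantification must finish by minute 221 and therefore start by minute 201.
Secondary incubation has to be done before quantification (must start by minute 201). That means finishing by minute 201, i.e. starting by 201 − 65 = minute 136.
Wash step must finish in time for secondary incubation (must start by minute 136); quantification (must start by minute 201, minus 10-minute gap → minute 191); data upload (must start by minute 221). The tightest is minute 136, so wash step must start by 136 − 49 = minute 87.

87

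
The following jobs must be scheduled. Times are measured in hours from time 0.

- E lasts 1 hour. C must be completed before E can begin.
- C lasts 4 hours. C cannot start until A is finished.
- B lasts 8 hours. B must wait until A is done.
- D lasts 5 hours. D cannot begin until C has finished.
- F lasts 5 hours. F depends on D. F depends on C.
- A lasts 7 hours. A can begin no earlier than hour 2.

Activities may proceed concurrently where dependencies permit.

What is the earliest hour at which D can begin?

13

A waits on its own release at hour 2, so it starts at hour 2 and finishes at 2 + 7 = hour 9.
C waits on A (finishes hour 9), so it starts at hour 9 and finishes at 9 + 4 = hour 13.
D waits on C (finishes hour 13), so the earliest it can start is hour 13.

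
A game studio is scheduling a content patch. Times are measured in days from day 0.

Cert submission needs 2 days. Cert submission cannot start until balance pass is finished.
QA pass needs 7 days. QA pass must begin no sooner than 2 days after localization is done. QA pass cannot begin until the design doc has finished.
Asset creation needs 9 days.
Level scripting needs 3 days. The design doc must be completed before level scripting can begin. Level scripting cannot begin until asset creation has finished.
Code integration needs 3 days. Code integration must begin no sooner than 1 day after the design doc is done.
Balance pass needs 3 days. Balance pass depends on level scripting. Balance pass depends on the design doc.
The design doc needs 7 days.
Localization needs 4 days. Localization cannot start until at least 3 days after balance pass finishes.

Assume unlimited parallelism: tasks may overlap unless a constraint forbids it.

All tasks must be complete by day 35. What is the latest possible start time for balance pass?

QA pass has no dependents, so it just needs to finish by day 35. Starting by 35 − 7 = day 28 achieves that.
Localization feeds into QA pass (must start by day 28, minus 2-day gap → day 26); so localization must finish by day 26 and therefore start by day 22.
Nothing follows cert submission; the deadline of day 35 is its only limit. It must start by 35 − 2 = day 33.
Balance pass must finish in time for localization (must start by day 22, minus 3-day gap → day 19); cert submission (must start by day 33). The tightest is day 19, so balance pass must start by 19 − 3 = day 16.

16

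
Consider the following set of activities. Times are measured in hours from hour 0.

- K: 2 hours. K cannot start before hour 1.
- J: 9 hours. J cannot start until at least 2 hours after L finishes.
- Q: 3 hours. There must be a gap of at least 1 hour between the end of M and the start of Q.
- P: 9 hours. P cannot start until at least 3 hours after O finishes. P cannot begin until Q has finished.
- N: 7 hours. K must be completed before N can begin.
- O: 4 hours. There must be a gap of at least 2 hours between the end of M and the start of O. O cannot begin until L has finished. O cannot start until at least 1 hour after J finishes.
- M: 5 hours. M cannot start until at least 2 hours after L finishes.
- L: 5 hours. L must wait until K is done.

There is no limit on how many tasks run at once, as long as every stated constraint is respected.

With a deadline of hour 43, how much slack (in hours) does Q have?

15

K waits on its own release at hour 1, so it starts at hour 1 and finishes at 1 + 2 = hour 3.
After K (finishes hour 3), L can start at hour 3 and finishes at hour 8.
M cannot begin until L (finishes hour 8, plus 2-hour gap → hour 10). It runs from hour 10 to 10 + 5 = hour 15.
Q cannot begin until M (finishes hour 15, plus 1-hour gap → hour 16). It runs from hour 16 to 16 + 3 = hour 19.

Working backward from the deadline:
To finish by hour 43, P (duration 9) must start no later than hour 34.
Q feeds into P (must start by hour 34); so Q must finish by hour 34 and therefore start by hour 31.
So Q can start as early as hour 16 and as late as hour 31, giving 31 − 16 = 15 hours of slack.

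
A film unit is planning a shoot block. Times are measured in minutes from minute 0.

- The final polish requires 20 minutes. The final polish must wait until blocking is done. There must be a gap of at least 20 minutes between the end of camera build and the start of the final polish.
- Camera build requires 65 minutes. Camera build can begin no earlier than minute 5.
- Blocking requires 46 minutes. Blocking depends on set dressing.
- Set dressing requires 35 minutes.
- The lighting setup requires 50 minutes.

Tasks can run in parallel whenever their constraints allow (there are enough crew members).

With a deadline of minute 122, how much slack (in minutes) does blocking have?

21

Set dressing can start immediately at minute 0; it finishes at minute 35.
Blocking cannot begin until set dressing (finishes minute 35). It runs from minute 35 to 35 + 46 = minute 81.

Working backward from the deadline:
To finish by minute 122, the final polish (duration 20) must start no later than minute 102.
Blocking feeds into the final polish (must start by minute 102); so blocking must finish by minute 102 and therefore start by minute 56.
So blocking can start as early as minute 35 and as late as minute 56, giving 56 − 35 = 21 minutes of slack.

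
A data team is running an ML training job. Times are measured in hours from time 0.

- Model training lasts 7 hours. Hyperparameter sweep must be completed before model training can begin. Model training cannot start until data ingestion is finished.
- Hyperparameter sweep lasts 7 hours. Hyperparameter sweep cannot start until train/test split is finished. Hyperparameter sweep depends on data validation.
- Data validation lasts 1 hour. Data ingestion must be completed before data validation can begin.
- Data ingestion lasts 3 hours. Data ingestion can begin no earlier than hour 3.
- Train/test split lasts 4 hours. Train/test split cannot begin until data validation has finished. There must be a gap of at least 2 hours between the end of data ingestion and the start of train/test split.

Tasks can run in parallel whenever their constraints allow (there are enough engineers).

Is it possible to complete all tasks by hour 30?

Yes

After its own release at hour 3, data ingestion can start at hour 3 and finishes at hour 6.
After data ingestion (finishes hour 6), data validation can start at hour 6 and finishes at hour 7.
For train/test split: data validation (finishes hour 7); data ingestion (finishes hour 6, plus 2-hour gap → hour 8). Taking the maximum gives a start of hour 8, and it finishes at 8 + 4 = hour 12.
For hyperparameter sweep: train/test split (finishes hour 12); data validation (finishes hour 7). Taking the maximum gives a start of hour 12, and it finishes at 12 + 7 = hour 19.
Model training needs all of hyperparameter sweep (finishes hour 19); data ingestion (finishes hour 6). That puts its earliest start at hour 19; it finishes at 19 + 7 = hour 26.
Every task is finished by hour 26, which is no later than the deadline of 30, so the schedule is feasible.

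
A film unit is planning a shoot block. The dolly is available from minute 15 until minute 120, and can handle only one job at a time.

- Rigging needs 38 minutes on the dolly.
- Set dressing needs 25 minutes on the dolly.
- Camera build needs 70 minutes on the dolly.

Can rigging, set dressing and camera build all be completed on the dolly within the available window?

No

The dolly window is 120 − 15 = 105 minutes.
Running back to back, the jobs need 38 + 25 + 70 = 133 minutes on the dolly.
Since 133 > 105, they cannot all fit.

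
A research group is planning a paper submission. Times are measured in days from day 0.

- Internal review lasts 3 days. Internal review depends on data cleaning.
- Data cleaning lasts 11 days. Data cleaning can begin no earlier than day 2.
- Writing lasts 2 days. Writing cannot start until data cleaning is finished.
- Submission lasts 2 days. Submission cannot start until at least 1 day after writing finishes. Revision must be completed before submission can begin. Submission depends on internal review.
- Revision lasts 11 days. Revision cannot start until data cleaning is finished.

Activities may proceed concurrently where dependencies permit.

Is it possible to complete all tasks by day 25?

After its own release at day 2, data cleaning can start at day 2 and finishes at day 13.
After data cleaning (finishes day 13), revision can start at day 13 and finishes at day 24.
After data cleaning (finishes day 13), internal review can start at day 13 and finishes at day 16.
Writing cannot begin until data cleaning (finishes day 13). It runs from day 13 to 13 + 2 = day 15.
For submission: writing (finishes day 15, plus 1-day gap → day 16); revision (finishes day 24); internal review (finishes day 16). Taking the maximum gives a start of day 24, and it finishes at 24 + 2 = day 26.
The earliest everything can be done is day 26, which is after the deadline of 25, so it is not possible.

No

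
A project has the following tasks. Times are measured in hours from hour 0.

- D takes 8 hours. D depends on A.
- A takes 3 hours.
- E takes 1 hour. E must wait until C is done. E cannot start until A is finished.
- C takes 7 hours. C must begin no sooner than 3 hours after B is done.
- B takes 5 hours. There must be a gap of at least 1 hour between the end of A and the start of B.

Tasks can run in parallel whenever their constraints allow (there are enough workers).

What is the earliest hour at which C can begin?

12

A can start immediately at hour 0; it finishes at hour 3.
After A (finishes hour 3, plus 1-hour gap → hour 4), B can start at hour 4 and finishes at hour 9.
C waits on B (finishes hour 9, plus 3-hour gap → hour 12), so the earliest it can start is hour 12.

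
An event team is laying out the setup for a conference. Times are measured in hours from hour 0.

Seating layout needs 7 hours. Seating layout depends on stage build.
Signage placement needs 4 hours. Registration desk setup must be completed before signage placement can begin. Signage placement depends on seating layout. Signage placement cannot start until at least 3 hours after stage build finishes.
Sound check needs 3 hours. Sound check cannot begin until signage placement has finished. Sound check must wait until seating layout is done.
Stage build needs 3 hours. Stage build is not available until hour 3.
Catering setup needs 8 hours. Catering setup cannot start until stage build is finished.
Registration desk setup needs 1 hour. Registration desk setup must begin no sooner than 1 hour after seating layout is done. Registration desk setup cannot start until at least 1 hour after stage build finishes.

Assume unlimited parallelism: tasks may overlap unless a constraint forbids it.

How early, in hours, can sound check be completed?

After its own release at hour 3, stage build can start at hour 3 and finishes at hour 6.
Seating layout waits on stage build (finishes hour 6), so it starts at hour 6 and finishes at 6 + 7 = hour 13.
For registration desk setup: seating layout (finishes hour 13, plus 1-hour gap → hour 14); stage build (finishes hour 6, plus 1-hour gap → hour 7). Taking the maximum gives a start of hour 14, and it finishes at 14 + 1 = hour 15.
Signage placement has to wait for registration desk setup (finishes hour 15); seating layout (finishes hour 13); stage build (finishes hour 6, plus 3-hour gap → hour 9). The latest of these is hour 15, so signage placement runs hour 15 to 15 + 4 = hour 19.
Sound check has to wait for signage placement (finishes hour 19); seating layout (finishes hour 13). The latest of these is hour 19, so sound check runs hour 19 to 19 + 3 = hour 22.

22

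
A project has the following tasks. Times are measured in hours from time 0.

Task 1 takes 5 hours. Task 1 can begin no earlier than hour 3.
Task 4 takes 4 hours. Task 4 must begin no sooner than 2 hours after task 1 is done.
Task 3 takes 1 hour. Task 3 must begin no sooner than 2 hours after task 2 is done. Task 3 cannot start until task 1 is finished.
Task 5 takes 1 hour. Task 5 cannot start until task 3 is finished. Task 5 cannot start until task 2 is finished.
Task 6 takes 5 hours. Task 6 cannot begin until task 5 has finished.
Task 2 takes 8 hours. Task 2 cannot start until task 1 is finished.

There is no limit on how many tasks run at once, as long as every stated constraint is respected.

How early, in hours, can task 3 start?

After its own release at hour 3, task 1 can start at hour 3 and finishes at hour 8.
Task 2 waits on task 1 (finishes hour 8), so it starts at hour 8 and finishes at 8 + 8 = hour 16.
Task 3 waits on task 2 (finishes hour 16, plus 2-hour gap → hour 18); task 1 (finishes hour 8). The latest of these is hour 18, which is the earliest task 3 can start.

18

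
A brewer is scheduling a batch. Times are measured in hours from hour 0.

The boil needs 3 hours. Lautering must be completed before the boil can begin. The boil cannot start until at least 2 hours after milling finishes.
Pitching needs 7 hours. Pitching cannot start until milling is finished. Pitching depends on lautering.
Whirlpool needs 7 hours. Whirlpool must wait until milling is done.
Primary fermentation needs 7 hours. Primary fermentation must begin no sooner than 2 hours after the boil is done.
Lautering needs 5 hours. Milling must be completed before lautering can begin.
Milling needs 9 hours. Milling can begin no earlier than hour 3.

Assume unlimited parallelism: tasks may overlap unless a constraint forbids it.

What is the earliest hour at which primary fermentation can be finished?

Milling cannot begin until its own release at hour 3. It runs from hour 3 to 3 + 9 = hour 12.
Lautering cannot begin until milling (finishes hour 12). It runs from hour 12 to 12 + 5 = hour 17.
For the boil: lautering (finishes hour 17); milling (finishes hour 12, plus 2-hour gap → hour 14). Taking the maximum gives a start of hour 17, and it finishes at 17 + 3 = hour 20.
Primary fermentation waits on the boil (finishes hour 20, plus 2-hour gap → hour 22), so it starts at hour 22 and finishes at 22 + 7 = hour 29.

29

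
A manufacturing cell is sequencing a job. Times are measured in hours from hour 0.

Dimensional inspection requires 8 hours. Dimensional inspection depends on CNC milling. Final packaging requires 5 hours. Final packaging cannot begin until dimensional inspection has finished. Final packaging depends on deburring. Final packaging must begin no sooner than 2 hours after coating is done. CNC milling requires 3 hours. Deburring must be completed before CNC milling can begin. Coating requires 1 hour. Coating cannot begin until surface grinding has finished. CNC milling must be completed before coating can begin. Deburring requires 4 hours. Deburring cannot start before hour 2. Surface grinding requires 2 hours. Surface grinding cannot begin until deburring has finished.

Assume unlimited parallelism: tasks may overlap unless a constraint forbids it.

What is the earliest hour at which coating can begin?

9

Deburring cannot begin until its own release at hour 2. It runs from hour 2 to 2 + 4 = hour 6.
Surface grinding waits on deburring (finishes hour 6), so it starts at hour 6 and finishes at 6 + 2 = hour 8.
CNC milling cannot begin until deburring (finishes hour 6). It runs from hour 6 to 6 + 3 = hour 9.
Coating waits on surface grinding (finishes hour 8); CNC milling (finishes hour 9). The latest of these is hour 9, which is the earliest coating can start.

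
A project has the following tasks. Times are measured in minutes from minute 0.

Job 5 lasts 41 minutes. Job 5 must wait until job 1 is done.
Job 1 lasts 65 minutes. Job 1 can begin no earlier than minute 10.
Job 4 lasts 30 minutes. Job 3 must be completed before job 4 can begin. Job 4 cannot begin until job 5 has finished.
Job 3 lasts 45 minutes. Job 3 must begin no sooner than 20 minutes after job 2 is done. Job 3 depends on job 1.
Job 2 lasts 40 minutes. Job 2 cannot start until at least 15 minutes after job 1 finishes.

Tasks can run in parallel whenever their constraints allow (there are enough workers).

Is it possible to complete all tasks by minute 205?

No

Job 1 waits on its own release at minute 10, so it starts at minute 10 and finishes at 10 + 65 = minute 75.
After job 1 (finishes minute 75), job 5 can start at minute 75 and finishes at minute 116.
Job 2 cannot begin until job 1 (finishes minute 75, plus 15-minute gap → minute 90). It runs from minute 90 to 90 + 40 = minute 130.
Job 3 has to wait for job 2 (finishes minute 130, plus 20-minute gap → minute 150); job 1 (finishes minute 75). The latest of these is minute 150, so job 3 runs minute 150 to 150 + 45 = minute 195.
Job 4 needs all of job 3 (finishes minute 195); job 5 (finishes minute 116). That puts its earliest start at minute 195; it finishes at 195 + 30 = minute 225.
The earliest everything can be done is minute 225, which is after the deadline of 205, so it is not possible.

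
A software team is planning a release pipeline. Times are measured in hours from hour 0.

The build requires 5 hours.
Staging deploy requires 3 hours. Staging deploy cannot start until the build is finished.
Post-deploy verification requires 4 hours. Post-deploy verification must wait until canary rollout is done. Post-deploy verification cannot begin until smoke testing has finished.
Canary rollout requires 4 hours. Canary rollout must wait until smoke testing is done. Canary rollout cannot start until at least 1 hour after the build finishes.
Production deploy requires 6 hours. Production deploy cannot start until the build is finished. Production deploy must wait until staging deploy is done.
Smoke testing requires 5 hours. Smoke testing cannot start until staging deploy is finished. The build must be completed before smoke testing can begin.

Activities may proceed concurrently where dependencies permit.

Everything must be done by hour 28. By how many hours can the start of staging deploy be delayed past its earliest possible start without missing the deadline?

Nothing blocks the build, so it runs from hour 0 to hour 5.
After the build (finishes hour 5), staging deploy can start at hour 5 and finishes at hour 8.

Working backward from the deadline:
Nothing follows post-deploy verification; the deadline of hour 28 is its only limit. It must start by 28 − 4 = hour 24.
Canary rollout must finish before post-deploy verification (must start by hour 24). With a 4-hour duration, canary rollout must start by 24 − 4 = hour 20.
Smoke testing feeds canary rollout (must start by hour 20); post-deploy verification (must start by hour 24). Taking the minimum, smoke testing must finish by hour 20 and start by 20 − 5 = hour 15.
To finish by hour 28, production deploy (duration 6) must start no later than hour 22.
Staging deploy must finish in time for smoke testing (must start by hour 15); production deploy (must start by hour 22). The tightest is hour 15, so staging deploy must start by 15 − 3 = hour 12.
So staging deploy can start as early as hour 5 and as late as hour 12, giving 12 − 5 = 7 hours of slack.

7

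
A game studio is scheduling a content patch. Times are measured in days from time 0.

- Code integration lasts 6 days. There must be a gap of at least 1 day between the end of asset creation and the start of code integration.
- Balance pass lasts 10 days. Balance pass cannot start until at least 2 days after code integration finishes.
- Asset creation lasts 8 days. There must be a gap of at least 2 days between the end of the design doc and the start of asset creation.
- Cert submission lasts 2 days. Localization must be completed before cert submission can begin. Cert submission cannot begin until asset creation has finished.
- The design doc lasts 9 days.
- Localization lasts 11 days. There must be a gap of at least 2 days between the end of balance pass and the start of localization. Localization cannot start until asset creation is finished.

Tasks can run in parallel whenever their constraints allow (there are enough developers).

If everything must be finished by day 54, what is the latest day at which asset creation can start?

12

To finish by day 54, cert submission (duration 2) must start no later than day 52.
Localization must finish before cert submission (must start by day 52). With an 11-day duration, localization must start by 52 − 11 = day 41.
Balance pass has to be done before localization (must start by day 41, minus 2-day gap → day 39). That means finishing by day 39, i.e. starting by 39 − 10 = day 29.
Since balance pass (must start by day 29, minus 2-day gap → day 27) depends on it, code integration must finish by day 27. Backing off its 6-day duration gives a latest start of day 21.
For asset creation: code integration (must start by day 21, minus 1-day gap → day 20); localization (must start by day 41); cert submission (must start by day 52). The most restrictive is day 20; with an 8-day duration, asset creation must start by day 12.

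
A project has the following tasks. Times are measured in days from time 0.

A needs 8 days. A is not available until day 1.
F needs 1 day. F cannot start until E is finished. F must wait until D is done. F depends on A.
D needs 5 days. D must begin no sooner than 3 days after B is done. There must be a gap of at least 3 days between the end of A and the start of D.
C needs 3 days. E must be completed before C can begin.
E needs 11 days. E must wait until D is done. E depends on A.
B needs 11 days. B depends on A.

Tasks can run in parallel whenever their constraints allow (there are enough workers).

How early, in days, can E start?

28

A waits on its own release at day 1, so it starts at day 1 and finishes at 1 + 8 = day 9.
After A (finishes day 9), B can start at day 9 and finishes at day 20.
D has to wait for B (finishes day 20, plus 3-day gap → day 23); A (finishes day 9, plus 3-day gap → day 12). The latest of these is day 23, so D runs day 23 to 23 + 5 = day 28.
E waits on D (finishes day 28); A (finishes day 9). The latest of these is day 28, which is the earliest E can start.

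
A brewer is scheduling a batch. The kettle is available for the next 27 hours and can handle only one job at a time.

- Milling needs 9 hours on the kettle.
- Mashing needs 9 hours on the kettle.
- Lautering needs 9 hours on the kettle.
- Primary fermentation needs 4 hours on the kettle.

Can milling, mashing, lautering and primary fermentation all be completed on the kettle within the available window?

No

Running back to back, the jobs need 9 + 9 + 9 + 4 = 31 hours on the kettle.
Since 31 > 27, they cannot all fit.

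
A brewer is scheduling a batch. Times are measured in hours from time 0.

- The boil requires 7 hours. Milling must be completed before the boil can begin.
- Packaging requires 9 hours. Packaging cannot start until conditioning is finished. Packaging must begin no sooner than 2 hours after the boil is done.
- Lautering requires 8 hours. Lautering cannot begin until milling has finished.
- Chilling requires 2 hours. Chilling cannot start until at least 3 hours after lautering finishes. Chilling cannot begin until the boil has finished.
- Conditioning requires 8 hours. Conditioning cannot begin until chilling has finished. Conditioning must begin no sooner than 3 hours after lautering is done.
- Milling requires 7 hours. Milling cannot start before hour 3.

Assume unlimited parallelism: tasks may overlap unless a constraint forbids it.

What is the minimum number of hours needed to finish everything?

40

Milling cannot begin until its own release at hour 3. It runs from hour 3 to 3 + 7 = hour 10.
The boil cannot begin until milling (finishes hour 10). It runs from hour 10 to 10 + 7 = hour 17.
Lautering waits on milling (finishes hour 10), so it starts at hour 10 and finishes at 10 + 8 = hour 18.
For chilling: lautering (finishes hour 18, plus 3-hour gap → hour 21); the boil (finishes hour 17). Taking the maximum gives a start of hour 21, and it finishes at 21 + 2 = hour 23.
For conditioning: chilling (finishes hour 23); lautering (finishes hour 18, plus 3-hour gap → hour 21). Taking the maximum gives a start of hour 23, and it finishes at 23 + 8 = hour 31.
Packaging has to wait for conditioning (finishes hour 31); the boil (finishes hour 17, plus 2-hour gap → hour 19). The latest of these is hour 31, so packaging runs hour 31 to 31 + 9 = hour 40.
All tasks are finished once the last one completes. Finish times: Milling at 10, Lautering at 18, The boil at 17, Chilling at 23, Conditioning at 31, Packaging at 40. The latest is hour 40.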